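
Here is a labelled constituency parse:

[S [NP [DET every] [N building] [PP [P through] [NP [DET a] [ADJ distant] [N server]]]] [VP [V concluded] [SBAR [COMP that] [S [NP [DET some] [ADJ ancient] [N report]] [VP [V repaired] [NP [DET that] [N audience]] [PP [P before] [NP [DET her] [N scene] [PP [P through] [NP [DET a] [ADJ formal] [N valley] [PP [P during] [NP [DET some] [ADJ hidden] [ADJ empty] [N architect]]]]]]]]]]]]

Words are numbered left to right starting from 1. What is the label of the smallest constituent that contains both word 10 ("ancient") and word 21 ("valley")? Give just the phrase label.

S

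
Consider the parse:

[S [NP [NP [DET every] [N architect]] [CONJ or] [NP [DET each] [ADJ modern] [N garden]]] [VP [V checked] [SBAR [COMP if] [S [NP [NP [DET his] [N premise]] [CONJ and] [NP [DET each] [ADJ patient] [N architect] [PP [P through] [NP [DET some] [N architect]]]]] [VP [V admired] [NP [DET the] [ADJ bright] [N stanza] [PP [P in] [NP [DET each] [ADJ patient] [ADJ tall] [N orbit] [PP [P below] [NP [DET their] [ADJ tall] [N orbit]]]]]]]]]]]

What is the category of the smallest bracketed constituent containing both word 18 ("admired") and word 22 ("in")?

VP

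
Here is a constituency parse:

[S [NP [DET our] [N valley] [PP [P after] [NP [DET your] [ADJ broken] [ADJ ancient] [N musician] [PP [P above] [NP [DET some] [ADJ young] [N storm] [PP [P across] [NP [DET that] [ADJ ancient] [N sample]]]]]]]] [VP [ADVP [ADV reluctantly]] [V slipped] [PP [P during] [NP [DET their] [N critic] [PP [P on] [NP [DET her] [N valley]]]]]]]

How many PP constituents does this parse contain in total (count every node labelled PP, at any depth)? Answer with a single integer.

Scanning left to right, an opening `[PP` appears at word positions 3, 8, 12, 18, 21 — 5 in total.

5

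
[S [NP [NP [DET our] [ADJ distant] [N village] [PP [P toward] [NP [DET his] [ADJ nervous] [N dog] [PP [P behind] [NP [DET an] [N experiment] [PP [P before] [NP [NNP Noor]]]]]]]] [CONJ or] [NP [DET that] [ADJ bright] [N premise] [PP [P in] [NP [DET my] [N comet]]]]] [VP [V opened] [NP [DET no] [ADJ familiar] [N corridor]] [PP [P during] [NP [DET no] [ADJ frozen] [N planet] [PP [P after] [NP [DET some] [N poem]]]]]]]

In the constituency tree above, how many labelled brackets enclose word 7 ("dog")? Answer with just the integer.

Path from the root down to the word: S → NP → NP → PP → NP → N. That is 6 enclosing brackets.

6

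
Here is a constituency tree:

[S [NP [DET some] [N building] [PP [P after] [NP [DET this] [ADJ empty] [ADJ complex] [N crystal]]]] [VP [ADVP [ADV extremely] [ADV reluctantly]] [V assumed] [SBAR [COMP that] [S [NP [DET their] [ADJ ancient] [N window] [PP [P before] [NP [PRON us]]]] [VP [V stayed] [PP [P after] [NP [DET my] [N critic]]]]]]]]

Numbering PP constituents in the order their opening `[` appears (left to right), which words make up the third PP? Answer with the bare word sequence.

The PP opening brackets appear, in order, over: "after this empty complex crystal"; "before us"; "after my critic". The third one spans "after my critic".

after my critic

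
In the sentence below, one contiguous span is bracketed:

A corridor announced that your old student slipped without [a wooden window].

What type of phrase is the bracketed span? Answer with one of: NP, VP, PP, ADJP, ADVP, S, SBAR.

The span is built around the noun "window" — a noun phrase (NP).

NP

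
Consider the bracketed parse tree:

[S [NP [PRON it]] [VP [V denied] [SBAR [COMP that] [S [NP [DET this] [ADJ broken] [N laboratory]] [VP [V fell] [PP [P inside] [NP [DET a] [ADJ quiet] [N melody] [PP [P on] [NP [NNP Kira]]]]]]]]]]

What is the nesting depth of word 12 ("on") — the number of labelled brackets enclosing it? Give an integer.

Counting open brackets not yet closed at "on": [S [VP [SBAR [S [VP [PP [NP [PP [P = 9.

9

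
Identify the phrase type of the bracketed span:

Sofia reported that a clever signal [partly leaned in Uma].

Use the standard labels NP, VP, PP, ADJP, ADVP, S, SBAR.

VP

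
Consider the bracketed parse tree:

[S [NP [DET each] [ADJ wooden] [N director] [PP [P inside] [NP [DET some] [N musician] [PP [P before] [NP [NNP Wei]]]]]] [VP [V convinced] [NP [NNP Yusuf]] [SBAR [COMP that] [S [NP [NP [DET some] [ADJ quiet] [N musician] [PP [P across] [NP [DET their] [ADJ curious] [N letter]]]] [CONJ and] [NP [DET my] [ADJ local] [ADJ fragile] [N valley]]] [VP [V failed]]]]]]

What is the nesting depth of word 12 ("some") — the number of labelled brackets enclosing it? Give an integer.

7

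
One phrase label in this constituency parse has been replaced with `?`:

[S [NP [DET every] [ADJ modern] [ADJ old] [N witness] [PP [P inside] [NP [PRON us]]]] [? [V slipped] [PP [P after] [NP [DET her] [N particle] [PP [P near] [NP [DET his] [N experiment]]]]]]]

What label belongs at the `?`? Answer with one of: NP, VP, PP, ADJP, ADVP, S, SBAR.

VP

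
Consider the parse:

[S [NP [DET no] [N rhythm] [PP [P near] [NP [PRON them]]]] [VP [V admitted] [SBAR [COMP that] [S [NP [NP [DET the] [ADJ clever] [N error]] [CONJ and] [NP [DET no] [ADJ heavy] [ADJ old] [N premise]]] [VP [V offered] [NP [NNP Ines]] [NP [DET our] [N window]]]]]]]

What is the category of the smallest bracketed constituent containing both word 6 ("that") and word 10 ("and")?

SBAR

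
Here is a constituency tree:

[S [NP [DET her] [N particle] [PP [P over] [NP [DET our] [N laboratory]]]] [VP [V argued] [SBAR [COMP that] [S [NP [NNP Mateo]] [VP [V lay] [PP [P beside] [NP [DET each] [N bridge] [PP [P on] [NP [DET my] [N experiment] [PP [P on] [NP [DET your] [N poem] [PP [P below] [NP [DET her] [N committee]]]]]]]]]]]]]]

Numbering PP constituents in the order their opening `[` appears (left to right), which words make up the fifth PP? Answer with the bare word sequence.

below her committee

In left-to-right order the PP constituents are "over our laboratory"; "beside each bridge on my experiment on your poem below her committee"; "on my experiment on your poem below her committee"; "on your poem below her committee"; "below her committee". Number 5 is "below her committee".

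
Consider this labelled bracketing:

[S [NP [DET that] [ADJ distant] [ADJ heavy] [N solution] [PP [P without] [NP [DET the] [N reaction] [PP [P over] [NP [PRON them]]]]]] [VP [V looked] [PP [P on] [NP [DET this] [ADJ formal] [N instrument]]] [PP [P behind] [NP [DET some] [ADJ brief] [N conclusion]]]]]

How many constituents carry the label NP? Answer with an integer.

The NP constituents are: [NP that distant heavy solution without the reaction over them]; [NP the reaction over them]; [NP them]; [NP this formal instrument]; [NP some brief conclusion]. Total: 5.

5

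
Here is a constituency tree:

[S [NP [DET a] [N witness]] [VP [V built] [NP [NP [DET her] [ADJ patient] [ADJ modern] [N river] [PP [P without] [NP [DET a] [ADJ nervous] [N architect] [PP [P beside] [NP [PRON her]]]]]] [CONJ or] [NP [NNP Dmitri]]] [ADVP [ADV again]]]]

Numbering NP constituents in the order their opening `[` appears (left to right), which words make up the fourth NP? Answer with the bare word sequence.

a nervous architect beside her

The NP opening brackets appear, in order, over: "a witness"; "her patient modern river without a nervous architect beside her or Dmitri"; "her patient modern river without a nervous architect beside her"; "a nervous architect beside her"; "her"; "Dmitri". The fourth one spans "a nervous architect beside her".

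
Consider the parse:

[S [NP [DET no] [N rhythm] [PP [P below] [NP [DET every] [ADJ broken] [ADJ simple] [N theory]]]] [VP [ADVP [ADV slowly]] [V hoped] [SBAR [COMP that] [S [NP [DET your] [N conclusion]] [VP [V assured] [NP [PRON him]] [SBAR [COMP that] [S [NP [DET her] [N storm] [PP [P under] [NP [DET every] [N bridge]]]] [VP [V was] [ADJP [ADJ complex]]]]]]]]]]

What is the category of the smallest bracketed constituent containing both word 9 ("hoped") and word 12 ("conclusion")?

VP

The smallest bracket enclosing both words is [VP slowly hoped that your conclusion assured him that her storm under every bridge was complex], so the label is VP.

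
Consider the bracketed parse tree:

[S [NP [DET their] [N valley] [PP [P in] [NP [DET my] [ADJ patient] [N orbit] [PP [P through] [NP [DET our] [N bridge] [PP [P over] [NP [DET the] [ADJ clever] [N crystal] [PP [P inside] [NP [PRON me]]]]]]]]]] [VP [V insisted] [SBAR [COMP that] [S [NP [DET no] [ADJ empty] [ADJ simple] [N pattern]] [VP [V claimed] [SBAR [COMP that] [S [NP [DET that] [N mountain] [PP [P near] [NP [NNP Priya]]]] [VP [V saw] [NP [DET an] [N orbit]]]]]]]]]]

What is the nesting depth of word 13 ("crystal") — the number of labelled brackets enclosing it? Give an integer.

9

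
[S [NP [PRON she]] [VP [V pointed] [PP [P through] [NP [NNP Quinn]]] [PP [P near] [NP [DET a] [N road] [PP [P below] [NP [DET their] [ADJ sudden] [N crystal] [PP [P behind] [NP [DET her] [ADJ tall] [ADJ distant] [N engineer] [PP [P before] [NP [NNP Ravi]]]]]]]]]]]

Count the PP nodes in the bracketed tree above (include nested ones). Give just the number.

5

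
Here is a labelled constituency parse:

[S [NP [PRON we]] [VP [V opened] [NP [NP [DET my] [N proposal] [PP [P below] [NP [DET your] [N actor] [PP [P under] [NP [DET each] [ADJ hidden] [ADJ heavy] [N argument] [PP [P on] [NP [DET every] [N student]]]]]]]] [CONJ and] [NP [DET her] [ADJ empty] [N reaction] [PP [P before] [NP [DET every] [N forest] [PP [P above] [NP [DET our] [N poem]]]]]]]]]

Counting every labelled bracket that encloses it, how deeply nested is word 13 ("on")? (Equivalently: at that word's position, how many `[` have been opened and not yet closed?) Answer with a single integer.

10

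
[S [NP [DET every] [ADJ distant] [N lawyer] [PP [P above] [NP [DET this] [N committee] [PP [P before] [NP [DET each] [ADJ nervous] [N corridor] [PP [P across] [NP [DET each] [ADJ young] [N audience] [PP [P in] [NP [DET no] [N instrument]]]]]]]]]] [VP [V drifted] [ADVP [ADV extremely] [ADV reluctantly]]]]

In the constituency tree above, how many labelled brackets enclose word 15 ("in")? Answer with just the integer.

10

The word sits inside P, which is inside PP, inside NP, inside PP, inside NP, inside PP, inside NP, inside PP, inside NP, inside S — 10 brackets in all.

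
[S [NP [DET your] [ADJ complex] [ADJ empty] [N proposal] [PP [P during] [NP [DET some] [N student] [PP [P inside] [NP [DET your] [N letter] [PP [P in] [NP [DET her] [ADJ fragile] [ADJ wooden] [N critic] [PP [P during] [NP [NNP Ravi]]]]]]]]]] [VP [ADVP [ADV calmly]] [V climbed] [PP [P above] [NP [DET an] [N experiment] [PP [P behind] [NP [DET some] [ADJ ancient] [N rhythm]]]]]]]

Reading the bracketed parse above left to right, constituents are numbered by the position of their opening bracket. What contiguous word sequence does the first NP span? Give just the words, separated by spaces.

The NP opening brackets appear, in order, over: "your complex empty proposal during some student inside your letter in her fragile wooden critic during Ravi"; "some student inside your letter in her fragile wooden critic during Ravi"; "your letter in her fragile wooden critic during Ravi"; "her fragile wooden critic during Ravi"; "Ravi"; "an experiment behind some ancient rhythm"; "some ancient rhythm". The first one spans "your complex empty proposal during some student inside your letter in her fragile wooden critic during Ravi".

your complex empty proposal during some student inside your letter in her fragile wooden critic during Ravi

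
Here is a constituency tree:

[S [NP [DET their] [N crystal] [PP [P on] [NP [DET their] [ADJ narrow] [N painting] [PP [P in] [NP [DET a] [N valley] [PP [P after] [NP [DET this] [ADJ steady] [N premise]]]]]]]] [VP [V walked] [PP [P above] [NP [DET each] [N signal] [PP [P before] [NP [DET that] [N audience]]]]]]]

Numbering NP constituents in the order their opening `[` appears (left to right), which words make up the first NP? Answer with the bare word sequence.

their crystal on their narrow painting in a valley after this steady premise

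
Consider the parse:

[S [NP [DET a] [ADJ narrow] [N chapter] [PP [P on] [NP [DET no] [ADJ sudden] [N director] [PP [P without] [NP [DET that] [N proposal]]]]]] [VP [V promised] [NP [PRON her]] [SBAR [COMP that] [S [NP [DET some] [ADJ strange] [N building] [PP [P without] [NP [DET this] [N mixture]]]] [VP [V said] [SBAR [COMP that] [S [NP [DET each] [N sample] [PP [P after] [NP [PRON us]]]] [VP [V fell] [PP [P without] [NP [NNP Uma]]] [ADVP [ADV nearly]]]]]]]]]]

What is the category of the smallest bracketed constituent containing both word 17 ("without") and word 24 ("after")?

Word 17 lies under S → VP → SBAR → S → NP → PP → P; word 24 lies under S → VP → SBAR → S → VP → SBAR → S → NP → PP → P. The lowest shared node is the S.

S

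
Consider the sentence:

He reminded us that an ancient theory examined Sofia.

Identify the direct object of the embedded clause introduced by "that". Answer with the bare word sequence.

Sofia

"examined" heads the VP of the embedded clause introduced by "that", and "Sofia" is its direct object.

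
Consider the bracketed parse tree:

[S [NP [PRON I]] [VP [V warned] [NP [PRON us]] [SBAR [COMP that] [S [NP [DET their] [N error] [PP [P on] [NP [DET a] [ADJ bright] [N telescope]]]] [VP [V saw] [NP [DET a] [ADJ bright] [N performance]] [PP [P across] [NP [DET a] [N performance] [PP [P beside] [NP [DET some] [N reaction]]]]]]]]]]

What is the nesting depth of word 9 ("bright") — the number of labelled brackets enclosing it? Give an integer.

8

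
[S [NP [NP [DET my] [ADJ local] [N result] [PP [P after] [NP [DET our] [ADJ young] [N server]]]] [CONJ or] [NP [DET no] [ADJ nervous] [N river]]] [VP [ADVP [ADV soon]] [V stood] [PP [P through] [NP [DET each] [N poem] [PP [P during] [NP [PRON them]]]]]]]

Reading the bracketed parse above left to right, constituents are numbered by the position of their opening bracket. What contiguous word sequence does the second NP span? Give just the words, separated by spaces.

my local result after our young server

Opening `[NP` markers occur at word positions 1, 1, 5, 9, 15, 18; the second of these opens the constituent [NP my local result after our young server].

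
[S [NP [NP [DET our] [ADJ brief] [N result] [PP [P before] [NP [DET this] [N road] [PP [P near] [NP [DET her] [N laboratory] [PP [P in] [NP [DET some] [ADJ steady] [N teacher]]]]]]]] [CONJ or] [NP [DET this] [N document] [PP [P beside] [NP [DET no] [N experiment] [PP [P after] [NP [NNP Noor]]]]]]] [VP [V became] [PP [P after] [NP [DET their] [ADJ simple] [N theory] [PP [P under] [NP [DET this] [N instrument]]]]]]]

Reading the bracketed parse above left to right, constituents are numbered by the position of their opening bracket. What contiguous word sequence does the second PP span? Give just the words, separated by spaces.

Opening `[PP` markers occur at word positions 4, 7, 10, 17, 20, 23, 27; the second of these opens the constituent [PP near her laboratory in some steady teacher].

near her laboratory in some steady teacher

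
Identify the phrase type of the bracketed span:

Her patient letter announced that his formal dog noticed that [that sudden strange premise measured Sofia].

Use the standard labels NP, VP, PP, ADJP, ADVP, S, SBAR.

S

The bracketed span "that sudden strange premise measured Sofia" is headed by "measured", making it a clause (S).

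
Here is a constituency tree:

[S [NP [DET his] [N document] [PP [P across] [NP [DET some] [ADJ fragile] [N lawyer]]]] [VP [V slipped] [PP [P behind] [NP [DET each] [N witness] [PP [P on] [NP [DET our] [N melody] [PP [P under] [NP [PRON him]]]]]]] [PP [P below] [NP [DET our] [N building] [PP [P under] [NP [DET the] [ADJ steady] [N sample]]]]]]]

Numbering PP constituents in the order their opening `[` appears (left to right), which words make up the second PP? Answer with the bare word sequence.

behind each witness on our melody under him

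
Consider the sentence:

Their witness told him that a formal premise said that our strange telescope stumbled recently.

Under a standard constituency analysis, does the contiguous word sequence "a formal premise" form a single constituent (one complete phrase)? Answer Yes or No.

Yes

These words form the whole noun phrase headed by "premise", so yes — one constituent.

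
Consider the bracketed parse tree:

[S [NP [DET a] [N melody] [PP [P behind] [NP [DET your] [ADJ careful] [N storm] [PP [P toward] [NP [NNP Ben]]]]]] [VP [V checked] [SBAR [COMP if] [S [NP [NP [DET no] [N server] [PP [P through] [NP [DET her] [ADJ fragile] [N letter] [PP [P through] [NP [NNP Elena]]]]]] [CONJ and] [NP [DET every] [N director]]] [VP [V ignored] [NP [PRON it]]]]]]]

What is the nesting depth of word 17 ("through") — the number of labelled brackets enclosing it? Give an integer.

Counting open brackets not yet closed at "through": [S [VP [SBAR [S [NP [NP [PP [NP [PP [P = 10.

10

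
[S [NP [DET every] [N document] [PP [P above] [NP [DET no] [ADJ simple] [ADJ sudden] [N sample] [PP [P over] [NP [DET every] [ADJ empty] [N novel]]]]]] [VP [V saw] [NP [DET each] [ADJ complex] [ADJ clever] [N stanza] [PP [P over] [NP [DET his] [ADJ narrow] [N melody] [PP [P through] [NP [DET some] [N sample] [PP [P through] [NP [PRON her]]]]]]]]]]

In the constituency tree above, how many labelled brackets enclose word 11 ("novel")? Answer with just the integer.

7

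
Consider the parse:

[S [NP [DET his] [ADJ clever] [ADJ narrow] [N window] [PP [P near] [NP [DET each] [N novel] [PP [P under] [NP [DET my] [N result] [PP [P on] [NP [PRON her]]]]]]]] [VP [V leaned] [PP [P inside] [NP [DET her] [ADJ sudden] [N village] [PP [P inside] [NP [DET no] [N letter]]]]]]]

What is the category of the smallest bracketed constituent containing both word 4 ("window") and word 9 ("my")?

NP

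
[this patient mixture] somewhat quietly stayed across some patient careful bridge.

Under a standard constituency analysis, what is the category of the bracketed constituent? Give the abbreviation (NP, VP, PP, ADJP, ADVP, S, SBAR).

The bracketed span "this patient mixture" is headed by "mixture", making it a noun phrase (NP).

NP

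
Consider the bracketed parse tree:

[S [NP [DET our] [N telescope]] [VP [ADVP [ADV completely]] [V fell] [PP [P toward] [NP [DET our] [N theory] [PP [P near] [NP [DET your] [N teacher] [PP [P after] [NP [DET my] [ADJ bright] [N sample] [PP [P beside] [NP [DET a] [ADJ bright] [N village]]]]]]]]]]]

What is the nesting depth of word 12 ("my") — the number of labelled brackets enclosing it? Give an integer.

9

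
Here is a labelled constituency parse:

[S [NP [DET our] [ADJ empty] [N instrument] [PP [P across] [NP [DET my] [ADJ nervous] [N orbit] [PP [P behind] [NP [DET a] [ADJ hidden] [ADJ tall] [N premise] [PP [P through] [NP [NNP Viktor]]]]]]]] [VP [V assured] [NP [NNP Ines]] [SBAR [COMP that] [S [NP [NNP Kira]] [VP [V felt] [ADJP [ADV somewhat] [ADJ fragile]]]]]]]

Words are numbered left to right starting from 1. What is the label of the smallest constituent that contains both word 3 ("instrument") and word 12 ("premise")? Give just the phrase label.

NP

Word 3 lies under S → NP → N; word 12 lies under S → NP → PP → NP → PP → NP → N. The lowest shared node is the NP.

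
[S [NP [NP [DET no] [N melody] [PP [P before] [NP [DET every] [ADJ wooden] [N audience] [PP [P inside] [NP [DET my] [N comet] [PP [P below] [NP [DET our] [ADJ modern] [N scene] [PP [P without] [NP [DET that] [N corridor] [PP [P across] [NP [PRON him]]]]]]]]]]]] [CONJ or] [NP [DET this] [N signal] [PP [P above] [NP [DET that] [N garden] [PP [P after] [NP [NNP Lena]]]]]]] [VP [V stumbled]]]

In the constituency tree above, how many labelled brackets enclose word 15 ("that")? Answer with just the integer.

The word sits inside DET, which is inside NP, inside PP, inside NP, inside PP, inside NP, inside PP, inside NP, inside PP, inside NP, inside NP, inside S — 12 brackets in all.

12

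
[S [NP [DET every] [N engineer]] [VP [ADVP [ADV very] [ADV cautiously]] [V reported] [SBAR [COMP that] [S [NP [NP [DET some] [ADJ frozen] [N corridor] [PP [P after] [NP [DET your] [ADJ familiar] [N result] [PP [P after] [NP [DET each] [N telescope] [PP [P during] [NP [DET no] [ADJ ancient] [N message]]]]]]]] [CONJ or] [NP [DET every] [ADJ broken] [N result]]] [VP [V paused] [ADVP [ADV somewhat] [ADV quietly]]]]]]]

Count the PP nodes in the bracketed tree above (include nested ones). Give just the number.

3

Scanning left to right, an opening `[PP` appears at word positions 10, 14, 17 — 3 in total.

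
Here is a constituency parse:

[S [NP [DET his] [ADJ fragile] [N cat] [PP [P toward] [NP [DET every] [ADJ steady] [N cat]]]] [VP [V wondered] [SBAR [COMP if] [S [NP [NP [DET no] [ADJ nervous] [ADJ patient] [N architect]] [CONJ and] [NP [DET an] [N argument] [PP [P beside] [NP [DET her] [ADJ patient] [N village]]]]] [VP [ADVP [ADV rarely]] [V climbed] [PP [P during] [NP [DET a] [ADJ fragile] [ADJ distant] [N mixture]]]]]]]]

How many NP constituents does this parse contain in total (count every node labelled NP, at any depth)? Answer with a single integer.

7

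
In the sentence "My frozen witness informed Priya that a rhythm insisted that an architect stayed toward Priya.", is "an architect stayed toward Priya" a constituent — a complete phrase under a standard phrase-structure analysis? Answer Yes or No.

"an architect stayed toward Priya" is exactly the clause [S an architect stayed toward Priya], a complete constituent.

Yes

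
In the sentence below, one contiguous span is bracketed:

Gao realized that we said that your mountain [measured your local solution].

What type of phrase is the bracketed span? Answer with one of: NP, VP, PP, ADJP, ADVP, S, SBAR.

VP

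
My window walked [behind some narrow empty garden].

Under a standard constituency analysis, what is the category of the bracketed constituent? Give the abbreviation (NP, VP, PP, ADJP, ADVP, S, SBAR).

PP

"behind" is the head of the bracketed span, so the span is a prepositional phrase: PP.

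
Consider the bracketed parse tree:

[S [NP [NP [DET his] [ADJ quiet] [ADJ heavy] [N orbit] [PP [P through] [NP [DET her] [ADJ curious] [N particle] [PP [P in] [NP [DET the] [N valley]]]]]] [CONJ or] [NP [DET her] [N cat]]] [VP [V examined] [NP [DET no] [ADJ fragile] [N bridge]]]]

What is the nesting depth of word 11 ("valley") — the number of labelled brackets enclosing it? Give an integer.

8

Counting open brackets not yet closed at "valley": [S [NP [NP [PP [NP [PP [NP [N = 8.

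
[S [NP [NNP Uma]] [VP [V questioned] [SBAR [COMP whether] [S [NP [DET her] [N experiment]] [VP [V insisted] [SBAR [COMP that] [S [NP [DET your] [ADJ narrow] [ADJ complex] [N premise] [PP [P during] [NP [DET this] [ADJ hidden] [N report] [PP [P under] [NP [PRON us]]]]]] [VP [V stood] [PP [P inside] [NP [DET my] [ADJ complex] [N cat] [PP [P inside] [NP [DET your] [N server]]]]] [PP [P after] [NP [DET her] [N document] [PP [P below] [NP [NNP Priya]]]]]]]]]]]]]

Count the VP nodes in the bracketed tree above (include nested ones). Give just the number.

3

The VP constituents are: [VP questioned whether her experiment insisted that your narrow complex premise during this hidden report under us stood inside my complex cat inside your server after her document below Priya]; [VP insisted that your narrow complex premise during this hidden report under us stood inside my complex cat inside your server after her document below Priya]; [VP stood inside my complex cat inside your server after her document below Priya]. Total: 3.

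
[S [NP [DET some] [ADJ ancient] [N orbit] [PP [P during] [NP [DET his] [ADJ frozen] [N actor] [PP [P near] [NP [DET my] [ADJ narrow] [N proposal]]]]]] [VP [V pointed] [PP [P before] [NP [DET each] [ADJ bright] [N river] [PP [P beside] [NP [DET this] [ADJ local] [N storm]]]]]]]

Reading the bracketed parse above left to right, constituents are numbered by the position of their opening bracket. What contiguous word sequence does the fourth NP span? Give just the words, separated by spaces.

each bright river beside this local storm

The NP opening brackets appear, in order, over: "some ancient orbit during his frozen actor near my narrow proposal"; "his frozen actor near my narrow proposal"; "my narrow proposal"; "each bright river beside this local storm"; "this local storm". The fourth one spans "each bright river beside this local storm".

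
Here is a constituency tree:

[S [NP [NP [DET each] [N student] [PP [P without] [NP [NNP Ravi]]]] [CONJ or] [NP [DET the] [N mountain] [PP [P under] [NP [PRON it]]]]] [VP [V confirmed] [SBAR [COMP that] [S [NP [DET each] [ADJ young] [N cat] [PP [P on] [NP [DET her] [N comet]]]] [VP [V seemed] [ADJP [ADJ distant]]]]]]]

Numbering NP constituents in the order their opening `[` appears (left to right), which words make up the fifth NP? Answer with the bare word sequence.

it

Opening `[NP` markers occur at word positions 1, 1, 4, 6, 9, 12, 16; the fifth of these opens the constituent [NP it].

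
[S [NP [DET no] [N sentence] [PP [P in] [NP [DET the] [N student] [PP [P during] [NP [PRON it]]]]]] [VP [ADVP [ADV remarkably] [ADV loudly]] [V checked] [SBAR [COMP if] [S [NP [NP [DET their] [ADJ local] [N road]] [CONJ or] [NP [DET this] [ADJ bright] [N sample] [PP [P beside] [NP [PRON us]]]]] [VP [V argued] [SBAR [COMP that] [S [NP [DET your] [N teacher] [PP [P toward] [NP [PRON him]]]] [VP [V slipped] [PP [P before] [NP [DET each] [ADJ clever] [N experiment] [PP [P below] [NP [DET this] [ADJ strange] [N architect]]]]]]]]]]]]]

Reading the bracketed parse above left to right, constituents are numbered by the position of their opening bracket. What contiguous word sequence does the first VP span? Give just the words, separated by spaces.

remarkably loudly checked if their local road or this bright sample beside us argued that your teacher toward him slipped before each clever experiment below this strange architect

The VP opening brackets appear, in order, over: "remarkably loudly checked if their local road or this bright sample beside us argued that your teacher toward him slipped before each clever experiment below this strange architect"; "argued that your teacher toward him slipped before each clever experiment below this strange architect"; "slipped before each clever experiment below this strange architect". The first one spans "remarkably loudly checked if their local road or this bright sample beside us argued that your teacher toward him slipped before each clever experiment below this strange architect".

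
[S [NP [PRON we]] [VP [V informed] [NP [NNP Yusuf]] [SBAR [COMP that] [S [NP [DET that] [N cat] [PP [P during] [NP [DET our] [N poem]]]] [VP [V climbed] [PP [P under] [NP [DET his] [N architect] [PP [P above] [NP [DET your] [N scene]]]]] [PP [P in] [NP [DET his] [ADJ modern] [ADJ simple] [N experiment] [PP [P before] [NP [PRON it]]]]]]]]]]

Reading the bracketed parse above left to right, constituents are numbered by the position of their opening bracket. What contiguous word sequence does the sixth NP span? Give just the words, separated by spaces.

In left-to-right order the NP constituents are "we"; "Yusuf"; "that cat during our poem"; "our poem"; "his architect above your scene"; "your scene"; "his modern simple experiment before it"; "it". Number 6 is "your scene".

your scene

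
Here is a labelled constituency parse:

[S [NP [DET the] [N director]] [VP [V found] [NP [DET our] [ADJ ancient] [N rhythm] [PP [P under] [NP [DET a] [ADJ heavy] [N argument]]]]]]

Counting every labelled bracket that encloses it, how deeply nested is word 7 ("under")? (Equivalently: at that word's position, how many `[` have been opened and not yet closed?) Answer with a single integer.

Path from the root down to the word: S → VP → NP → PP → P. That is 5 enclosing brackets.

5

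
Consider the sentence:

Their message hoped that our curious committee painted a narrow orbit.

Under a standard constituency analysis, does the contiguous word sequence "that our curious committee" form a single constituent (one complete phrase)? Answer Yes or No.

No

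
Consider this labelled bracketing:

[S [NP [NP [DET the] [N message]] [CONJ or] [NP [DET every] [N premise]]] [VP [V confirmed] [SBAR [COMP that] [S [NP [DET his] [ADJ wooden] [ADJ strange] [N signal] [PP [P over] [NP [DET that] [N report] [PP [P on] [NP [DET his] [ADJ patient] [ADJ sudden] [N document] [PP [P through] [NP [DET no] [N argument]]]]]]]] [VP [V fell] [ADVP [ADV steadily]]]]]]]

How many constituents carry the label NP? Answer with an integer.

The NP constituents are: [NP the message or every premise]; [NP the message]; [NP every premise]; [NP his wooden strange signal over that report on his patient sudden document through no argument]; [NP that report on his patient sudden document through no argument]; [NP his patient sudden document through no argument] …. Total: 7.

7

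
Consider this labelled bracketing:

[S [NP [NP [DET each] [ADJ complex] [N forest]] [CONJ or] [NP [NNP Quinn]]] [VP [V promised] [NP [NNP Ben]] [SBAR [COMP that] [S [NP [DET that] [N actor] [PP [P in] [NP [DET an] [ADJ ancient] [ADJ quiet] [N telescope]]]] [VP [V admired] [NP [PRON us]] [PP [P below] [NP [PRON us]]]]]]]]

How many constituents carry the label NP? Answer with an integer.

8

The NP constituents are: [NP each complex forest or Quinn]; [NP each complex forest]; [NP Quinn]; [NP Ben]; [NP that actor in an ancient quiet telescope]; [NP an ancient quiet telescope] …. Total: 8.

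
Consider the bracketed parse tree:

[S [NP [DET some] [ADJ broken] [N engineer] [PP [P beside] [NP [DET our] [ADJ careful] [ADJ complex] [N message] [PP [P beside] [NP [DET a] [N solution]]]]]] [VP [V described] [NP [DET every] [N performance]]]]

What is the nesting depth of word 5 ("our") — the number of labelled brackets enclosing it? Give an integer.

5

The word sits inside DET, which is inside NP, inside PP, inside NP, inside S — 5 brackets in all.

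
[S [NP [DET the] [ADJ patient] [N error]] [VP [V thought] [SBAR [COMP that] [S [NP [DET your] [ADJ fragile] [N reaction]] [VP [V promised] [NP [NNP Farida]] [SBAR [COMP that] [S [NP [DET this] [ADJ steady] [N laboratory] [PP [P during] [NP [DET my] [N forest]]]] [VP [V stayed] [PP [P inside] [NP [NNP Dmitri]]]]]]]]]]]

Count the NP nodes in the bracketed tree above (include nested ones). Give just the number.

6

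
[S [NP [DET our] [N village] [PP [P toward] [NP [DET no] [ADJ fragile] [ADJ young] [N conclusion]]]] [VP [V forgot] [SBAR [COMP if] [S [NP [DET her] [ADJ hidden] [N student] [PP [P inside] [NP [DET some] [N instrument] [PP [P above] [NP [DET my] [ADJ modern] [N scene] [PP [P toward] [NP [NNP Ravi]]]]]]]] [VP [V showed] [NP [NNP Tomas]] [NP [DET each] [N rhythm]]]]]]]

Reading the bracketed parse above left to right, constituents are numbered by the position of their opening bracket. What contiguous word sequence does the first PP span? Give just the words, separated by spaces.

In left-to-right order the PP constituents are "toward no fragile young conclusion"; "inside some instrument above my modern scene toward Ravi"; "above my modern scene toward Ravi"; "toward Ravi". Number 1 is "toward no fragile young conclusion".

toward no fragile young conclusion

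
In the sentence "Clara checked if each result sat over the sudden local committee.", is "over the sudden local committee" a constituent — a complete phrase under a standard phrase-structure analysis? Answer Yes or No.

"over the sudden local committee" is exactly the prepositional phrase [PP over the sudden local committee], a complete constituent.

Yes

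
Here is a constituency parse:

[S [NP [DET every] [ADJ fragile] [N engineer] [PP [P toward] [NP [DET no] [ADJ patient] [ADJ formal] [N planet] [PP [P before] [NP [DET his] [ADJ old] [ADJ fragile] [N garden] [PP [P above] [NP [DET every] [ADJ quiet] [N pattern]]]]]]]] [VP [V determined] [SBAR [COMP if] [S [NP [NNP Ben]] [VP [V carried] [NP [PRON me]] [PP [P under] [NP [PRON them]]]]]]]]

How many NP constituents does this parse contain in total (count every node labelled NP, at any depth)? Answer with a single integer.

7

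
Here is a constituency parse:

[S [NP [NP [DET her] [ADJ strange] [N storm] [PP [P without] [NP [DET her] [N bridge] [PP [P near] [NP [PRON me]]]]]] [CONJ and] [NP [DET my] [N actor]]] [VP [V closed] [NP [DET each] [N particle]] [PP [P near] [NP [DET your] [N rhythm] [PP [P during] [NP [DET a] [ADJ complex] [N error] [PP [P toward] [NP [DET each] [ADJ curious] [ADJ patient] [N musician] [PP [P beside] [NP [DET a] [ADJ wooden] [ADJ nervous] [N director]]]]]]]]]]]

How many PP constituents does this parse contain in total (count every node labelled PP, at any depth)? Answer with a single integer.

6

Listing each PP by its span: [PP without her bridge near me]; [PP near me]; [PP near your rhythm during a complex error toward each curious patient musician beside a wooden nervous director]; [PP during a complex error toward each curious patient musician beside a wooden nervous director]; [PP toward each curious patient musician beside a wooden nervous director]; [PP beside a wooden nervous director] — that makes 6.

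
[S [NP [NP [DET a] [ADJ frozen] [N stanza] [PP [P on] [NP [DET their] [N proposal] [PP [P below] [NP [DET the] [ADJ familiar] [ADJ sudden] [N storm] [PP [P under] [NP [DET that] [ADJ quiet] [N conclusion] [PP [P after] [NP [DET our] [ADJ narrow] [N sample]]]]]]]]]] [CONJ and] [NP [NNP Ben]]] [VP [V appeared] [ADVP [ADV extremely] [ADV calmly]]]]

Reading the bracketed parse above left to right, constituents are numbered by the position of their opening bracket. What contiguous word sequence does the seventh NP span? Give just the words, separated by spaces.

Ben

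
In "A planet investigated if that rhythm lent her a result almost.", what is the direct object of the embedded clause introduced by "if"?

Within the embedded clause introduced by "if", the direct object of "lent" is "a result".

a result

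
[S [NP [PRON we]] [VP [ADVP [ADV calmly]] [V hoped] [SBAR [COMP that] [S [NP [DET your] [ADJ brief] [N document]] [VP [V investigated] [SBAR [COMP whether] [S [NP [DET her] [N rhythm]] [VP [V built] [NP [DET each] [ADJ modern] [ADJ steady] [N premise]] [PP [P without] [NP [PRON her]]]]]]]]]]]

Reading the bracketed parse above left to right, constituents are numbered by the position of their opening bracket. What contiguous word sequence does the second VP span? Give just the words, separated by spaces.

investigated whether her rhythm built each modern steady premise without her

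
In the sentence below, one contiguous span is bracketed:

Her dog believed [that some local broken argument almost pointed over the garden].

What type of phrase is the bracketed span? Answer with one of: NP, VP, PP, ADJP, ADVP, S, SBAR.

SBAR

The span is built around the complementizer "that" — a subordinate clause (SBAR).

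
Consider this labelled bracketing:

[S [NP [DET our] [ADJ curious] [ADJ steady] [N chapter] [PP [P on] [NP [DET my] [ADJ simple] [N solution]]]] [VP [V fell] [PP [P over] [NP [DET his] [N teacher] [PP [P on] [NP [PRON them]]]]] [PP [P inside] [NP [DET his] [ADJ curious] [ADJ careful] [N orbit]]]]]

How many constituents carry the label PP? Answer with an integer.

4

Scanning left to right, an opening `[PP` appears at word positions 5, 10, 13, 15 — 4 in total.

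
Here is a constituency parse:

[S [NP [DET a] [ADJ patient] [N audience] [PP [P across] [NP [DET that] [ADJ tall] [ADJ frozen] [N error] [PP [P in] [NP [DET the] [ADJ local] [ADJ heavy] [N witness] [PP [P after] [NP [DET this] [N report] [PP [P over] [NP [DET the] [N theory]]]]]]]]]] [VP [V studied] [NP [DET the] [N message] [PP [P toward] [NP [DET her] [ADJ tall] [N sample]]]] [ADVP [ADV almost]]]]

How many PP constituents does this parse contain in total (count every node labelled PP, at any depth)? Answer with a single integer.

Scanning left to right, an opening `[PP` appears at word positions 4, 9, 14, 17, 23 — 5 in total.

5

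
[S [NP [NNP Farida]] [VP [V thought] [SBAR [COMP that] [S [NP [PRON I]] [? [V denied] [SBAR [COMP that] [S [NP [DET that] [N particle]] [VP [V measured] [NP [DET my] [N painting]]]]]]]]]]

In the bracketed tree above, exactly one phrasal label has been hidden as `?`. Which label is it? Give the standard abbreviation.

VP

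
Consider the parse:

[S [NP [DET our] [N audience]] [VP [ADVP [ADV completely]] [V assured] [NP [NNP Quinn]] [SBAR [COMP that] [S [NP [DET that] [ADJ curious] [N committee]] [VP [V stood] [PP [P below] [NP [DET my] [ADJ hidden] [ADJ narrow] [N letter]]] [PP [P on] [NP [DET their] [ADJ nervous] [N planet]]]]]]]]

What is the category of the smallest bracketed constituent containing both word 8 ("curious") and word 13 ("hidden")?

S

The smallest bracket enclosing both words is [S that curious committee stood below my hidden narrow letter on their nervous planet], so the label is S.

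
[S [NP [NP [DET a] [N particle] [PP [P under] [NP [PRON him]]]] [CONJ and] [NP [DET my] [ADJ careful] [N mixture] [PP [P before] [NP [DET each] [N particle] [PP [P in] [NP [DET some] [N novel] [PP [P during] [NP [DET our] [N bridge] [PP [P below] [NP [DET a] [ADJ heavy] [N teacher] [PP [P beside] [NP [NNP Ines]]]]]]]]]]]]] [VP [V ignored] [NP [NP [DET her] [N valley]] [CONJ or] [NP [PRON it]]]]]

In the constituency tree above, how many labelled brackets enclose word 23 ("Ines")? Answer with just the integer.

14

The word sits inside NNP, which is inside NP, inside PP, inside NP, inside PP, inside NP, inside PP, inside NP, inside PP, inside NP, inside PP, inside NP, inside NP, inside S — 14 brackets in all.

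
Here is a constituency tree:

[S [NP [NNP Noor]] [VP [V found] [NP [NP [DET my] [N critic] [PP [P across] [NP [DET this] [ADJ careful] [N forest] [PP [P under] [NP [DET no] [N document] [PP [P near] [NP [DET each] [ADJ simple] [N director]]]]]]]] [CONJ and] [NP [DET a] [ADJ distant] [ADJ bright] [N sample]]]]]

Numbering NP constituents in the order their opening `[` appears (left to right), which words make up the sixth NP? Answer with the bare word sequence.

each simple director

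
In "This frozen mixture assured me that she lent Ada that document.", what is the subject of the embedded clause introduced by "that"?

The subject of the embedded clause introduced by "that" is the NP immediately before the verb "lent": "she".

she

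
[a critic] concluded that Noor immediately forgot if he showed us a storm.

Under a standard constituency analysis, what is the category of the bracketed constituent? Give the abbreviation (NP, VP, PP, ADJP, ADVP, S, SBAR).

NP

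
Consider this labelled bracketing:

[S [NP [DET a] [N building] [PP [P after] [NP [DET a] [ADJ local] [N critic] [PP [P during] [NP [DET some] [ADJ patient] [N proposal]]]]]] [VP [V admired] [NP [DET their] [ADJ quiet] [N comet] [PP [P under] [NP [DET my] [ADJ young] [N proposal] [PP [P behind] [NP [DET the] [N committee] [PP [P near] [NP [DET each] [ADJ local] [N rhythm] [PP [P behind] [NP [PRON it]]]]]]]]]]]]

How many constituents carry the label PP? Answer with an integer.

6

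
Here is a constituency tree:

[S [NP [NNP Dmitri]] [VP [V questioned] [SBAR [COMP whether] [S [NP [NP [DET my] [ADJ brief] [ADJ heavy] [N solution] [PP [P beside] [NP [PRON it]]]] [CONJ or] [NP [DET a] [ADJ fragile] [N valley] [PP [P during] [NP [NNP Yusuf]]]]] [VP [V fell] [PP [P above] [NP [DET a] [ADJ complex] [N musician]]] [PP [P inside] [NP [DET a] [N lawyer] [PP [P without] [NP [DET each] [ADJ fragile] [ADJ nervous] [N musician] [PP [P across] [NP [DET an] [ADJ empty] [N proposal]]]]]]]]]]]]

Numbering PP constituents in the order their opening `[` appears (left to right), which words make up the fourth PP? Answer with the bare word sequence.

inside a lawyer without each fragile nervous musician across an empty proposal

The PP opening brackets appear, in order, over: "beside it"; "during Yusuf"; "above a complex musician"; "inside a lawyer without each fragile nervous musician across an empty proposal"; "without each fragile nervous musician across an empty proposal"; "across an empty proposal". The fourth one spans "inside a lawyer without each fragile nervous musician across an empty proposal".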